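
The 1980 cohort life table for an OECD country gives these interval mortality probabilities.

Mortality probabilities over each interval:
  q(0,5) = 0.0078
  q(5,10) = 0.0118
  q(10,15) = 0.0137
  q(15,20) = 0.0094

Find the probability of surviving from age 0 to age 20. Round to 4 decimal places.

0.9580

The overall survival probability is (1 − 0.0078) × (1 − 0.0118) × (1 − 0.0137) × (1 − 0.0094).
= 0.9922 × 0.9882 × 0.9863 × 0.9906 = 0.957969.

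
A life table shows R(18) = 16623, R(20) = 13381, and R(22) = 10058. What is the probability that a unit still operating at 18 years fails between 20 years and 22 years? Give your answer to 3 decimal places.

This is the probability of reaching 20 but not 22, conditional on being operational at 18: (R(20) − R(22)) / R(18).
= (13381 − 10058) / 16623 = 3323 / 16623 = 0.199904.

0.200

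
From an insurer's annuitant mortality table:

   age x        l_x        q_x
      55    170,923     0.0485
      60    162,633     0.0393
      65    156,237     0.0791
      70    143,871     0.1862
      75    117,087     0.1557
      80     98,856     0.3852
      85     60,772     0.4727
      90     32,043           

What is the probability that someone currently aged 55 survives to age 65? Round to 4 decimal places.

We want 10p55 = l_65/l_55.
The conditional survival probability is l_65/l_55 = 156,237/170,923 = 0.914078.

0.9141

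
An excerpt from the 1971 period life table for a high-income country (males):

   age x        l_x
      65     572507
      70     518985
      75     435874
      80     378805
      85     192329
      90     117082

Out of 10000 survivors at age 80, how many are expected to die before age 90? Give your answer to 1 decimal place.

The relevant probability is 1 − 117082/378805 = 0.690917.
Expected number = 10000 × 0.690917 = 6909.2.

6909.2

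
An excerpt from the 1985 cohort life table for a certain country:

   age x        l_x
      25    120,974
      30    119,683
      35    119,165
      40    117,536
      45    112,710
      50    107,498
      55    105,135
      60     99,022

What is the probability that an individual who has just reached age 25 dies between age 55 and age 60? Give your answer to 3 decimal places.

We want 30|5q25 = (l_55 − l_60)/l_25.
This is the probability of reaching 55 but not 60, conditional on being alive at 25: (l_55 − l_60) / l_25.
= (105,135 − 99,022) / 120,974 = 6,113 / 120,974 = 0.050532.

0.051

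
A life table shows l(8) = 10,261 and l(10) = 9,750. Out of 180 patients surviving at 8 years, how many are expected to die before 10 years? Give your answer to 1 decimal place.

9.0

The relevant probability is 1 − 9,750/10,261 = 0.049800.
Expected number = 180 × 0.049800 = 9.0.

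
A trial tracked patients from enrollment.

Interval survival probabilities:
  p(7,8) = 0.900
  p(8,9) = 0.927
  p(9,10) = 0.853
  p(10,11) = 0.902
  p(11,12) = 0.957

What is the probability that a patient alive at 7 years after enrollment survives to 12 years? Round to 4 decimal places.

Chaining the interval survival probabilities: 0.900 × 0.927 × 0.853 × 0.902 × 0.957.
= 0.614313.

0.6143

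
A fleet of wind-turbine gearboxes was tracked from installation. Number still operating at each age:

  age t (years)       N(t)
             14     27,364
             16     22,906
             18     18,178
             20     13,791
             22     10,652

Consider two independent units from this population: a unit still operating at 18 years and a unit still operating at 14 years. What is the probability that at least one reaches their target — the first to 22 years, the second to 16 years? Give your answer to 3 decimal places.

0.933

p₁ = N(22)/N(18) = 10,652/18,178 = 0.585983; p₂ = N(16)/N(14) = 22,906/27,364 = 0.837085.
P(at least one) = 1 − (1−p₁)(1−p₂) = 1 − 0.414017 × 0.162915 = 0.932550.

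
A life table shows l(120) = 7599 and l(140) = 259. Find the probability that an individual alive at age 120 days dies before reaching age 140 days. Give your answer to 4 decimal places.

0.9659

P(die before 140 | alive at 120) = 1 − l(140)/l(120) = 1 − 259/7599 = (7340)/7599 = 0.965917.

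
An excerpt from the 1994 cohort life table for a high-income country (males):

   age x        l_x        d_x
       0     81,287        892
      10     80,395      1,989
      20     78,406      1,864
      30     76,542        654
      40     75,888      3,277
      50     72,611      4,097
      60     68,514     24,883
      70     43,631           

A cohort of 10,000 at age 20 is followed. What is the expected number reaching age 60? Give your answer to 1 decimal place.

The relevant probability is 68,514/78,406 = 0.873836.
Expected number = 10,000 × 0.873836 = 8738.4.

8738.4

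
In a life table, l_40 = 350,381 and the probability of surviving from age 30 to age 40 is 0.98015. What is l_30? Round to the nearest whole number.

357477

l_30 = l_40 / p = 350,381 / 0.98015 = 357477.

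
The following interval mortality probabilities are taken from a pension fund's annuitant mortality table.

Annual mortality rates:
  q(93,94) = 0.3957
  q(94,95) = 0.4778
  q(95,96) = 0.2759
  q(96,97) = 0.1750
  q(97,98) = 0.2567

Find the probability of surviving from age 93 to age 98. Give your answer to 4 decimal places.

Chaining the interval survival probabilities: (1 − 0.3957) × (1 − 0.4778) × (1 − 0.2759) × (1 − 0.1750) × (1 − 0.2567).
= 0.6043 × 0.5222 × 0.7241 × 0.8250 × 0.7433 = 0.140122.

0.1401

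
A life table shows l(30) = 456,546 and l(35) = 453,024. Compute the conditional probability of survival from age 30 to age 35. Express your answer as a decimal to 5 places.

0.99229

The conditional survival probability is l(35)/l(30) = 453,024/456,546 = 0.992286.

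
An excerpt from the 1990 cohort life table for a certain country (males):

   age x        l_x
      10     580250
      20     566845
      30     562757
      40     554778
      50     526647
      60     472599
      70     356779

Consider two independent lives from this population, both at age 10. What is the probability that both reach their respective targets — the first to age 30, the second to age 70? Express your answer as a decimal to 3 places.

p₁ = l_30/l_10 = 562757/580250 = 0.969853; p₂ = l_70/l_10 = 356779/580250 = 0.614871.
P(both) = p₁ × p₂ = 0.969853 × 0.614871 = 0.596334.

0.596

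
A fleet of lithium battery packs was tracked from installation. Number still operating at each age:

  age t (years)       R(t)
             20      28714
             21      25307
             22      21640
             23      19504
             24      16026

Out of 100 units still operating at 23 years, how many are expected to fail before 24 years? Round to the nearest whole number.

The relevant probability is 1 − 16026/19504 = 0.178322.
Expected number = 100 × 0.178322 = 18.

18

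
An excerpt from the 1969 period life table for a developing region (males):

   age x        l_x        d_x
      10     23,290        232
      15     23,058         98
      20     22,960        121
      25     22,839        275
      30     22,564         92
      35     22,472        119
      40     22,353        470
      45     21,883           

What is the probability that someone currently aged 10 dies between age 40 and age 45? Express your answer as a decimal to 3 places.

We want 30|5q10 = (l_40 − l_45)/l_10.
This is the probability of reaching 40 but not 45, conditional on being alive at 10: (l_40 − l_45) / l_10.
= (22,353 − 21,883) / 23,290 = 470 / 23,290 = 0.020180.

0.020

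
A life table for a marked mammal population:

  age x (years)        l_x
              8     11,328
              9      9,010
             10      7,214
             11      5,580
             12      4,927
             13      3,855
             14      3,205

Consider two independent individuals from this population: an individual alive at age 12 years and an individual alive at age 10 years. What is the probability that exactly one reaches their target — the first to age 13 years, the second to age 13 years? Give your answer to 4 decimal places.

0.4806

p₁ = l_13/l_12 = 3,855/4,927 = 0.782423; p₂ = l_13/l_10 = 3,855/7,214 = 0.534378.
P(exactly one) = p₁(1−p₂) + (1−p₁)p₂ = 0.364313 + 0.116268 = 0.480582.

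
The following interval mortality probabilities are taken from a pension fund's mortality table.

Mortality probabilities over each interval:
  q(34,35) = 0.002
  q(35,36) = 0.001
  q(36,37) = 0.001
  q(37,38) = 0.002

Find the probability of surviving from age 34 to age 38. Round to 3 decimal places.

0.994

The overall survival probability is (1 − 0.002) × (1 − 0.001) × (1 − 0.001) × (1 − 0.002).
= 0.998 × 0.999 × 0.999 × 0.998 = 0.994013.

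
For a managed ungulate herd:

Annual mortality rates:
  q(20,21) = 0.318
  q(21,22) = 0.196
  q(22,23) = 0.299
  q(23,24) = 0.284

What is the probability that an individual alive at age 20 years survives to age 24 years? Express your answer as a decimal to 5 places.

P(survive 20→24) = (1 − 0.318) × (1 − 0.196) × (1 − 0.299) × (1 − 0.284).
= 0.682 × 0.804 × 0.701 × 0.716 = 0.275215.

0.27521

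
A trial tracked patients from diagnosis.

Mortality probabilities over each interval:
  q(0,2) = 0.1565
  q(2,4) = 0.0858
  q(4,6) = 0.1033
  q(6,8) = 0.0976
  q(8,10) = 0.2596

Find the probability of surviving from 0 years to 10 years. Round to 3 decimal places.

The overall survival probability is (1 − 0.1565) × (1 − 0.0858) × (1 − 0.1033) × (1 − 0.0976) × (1 − 0.2596).
= 0.8435 × 0.9142 × 0.8967 × 0.9024 × 0.7404 = 0.461997.

0.462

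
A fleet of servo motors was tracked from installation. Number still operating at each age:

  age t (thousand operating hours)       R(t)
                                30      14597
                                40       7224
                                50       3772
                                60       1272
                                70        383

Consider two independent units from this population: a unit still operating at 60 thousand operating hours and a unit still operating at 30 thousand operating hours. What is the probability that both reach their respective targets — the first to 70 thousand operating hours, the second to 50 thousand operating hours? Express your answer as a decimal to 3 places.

p₁ = R(70)/R(60) = 383/1272 = 0.301101; p₂ = R(50)/R(30) = 3772/14597 = 0.258409.
P(both) = p₁ × p₂ = 0.301101 × 0.258409 = 0.077807.

0.078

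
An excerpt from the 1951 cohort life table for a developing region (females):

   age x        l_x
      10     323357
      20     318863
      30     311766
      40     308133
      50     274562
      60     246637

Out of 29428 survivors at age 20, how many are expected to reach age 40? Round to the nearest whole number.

The relevant probability is 308133/318863 = 0.966349.
Expected number = 29428 × 0.966349 = 28438.

28438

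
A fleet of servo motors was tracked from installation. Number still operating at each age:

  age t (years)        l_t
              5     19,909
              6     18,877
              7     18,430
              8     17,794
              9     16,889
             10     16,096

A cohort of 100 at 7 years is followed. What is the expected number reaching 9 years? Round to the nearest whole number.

The relevant probability is 16,889/18,430 = 0.916386.
Expected number = 100 × 0.916386 = 92.

92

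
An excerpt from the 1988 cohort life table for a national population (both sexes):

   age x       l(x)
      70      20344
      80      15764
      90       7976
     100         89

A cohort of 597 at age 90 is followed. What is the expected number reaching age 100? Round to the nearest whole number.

7

The relevant probability is 89/7976 = 0.011158.
Expected number = 597 × 0.011158 = 7.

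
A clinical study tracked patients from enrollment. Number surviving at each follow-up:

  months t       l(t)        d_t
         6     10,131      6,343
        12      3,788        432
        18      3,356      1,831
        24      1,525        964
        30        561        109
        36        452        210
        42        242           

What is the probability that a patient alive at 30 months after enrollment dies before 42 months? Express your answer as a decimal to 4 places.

0.5686

P(die before 42 | alive at 30) = 1 − l(42)/l(30) = 1 − 242/561 = (319)/561 = 0.568627.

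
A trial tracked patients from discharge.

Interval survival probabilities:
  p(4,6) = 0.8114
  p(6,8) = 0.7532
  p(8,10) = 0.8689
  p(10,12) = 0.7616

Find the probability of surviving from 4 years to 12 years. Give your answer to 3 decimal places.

P(survive 4→12) = 0.8114 × 0.7532 × 0.8689 × 0.7616.
= 0.404429.

0.404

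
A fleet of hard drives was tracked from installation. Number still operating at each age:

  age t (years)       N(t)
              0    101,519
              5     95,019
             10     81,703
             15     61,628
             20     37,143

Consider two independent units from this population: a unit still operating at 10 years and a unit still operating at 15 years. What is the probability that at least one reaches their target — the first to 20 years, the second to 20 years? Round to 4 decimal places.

0.7833

p₁ = N(20)/N(10) = 37,143/81,703 = 0.454610; p₂ = N(20)/N(15) = 37,143/61,628 = 0.602697.
P(at least one) = 1 − (1−p₁)(1−p₂) = 1 − 0.545390 × 0.397303 = 0.783315.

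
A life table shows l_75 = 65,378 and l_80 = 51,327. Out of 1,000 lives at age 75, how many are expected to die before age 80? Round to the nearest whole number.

215

The relevant probability is 1 − 51,327/65,378 = 0.214919.
Expected number = 1,000 × 0.214919 = 215.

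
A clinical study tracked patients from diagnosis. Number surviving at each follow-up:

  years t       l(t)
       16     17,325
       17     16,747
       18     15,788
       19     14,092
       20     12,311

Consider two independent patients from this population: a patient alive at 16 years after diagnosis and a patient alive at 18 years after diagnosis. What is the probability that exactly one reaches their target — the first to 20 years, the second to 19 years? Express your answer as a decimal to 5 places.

p₁ = l(20)/l(16) = 12,311/17,325 = 0.710592; p₂ = l(19)/l(18) = 14,092/15,788 = 0.892577.
P(exactly one) = p₁(1−p₂) + (1−p₁)p₂ = 0.076334 + 0.258319 = 0.334653.

0.33465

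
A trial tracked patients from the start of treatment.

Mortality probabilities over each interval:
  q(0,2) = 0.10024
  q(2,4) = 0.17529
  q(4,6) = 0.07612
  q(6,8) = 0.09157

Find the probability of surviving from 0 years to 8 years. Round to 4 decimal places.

0.6228

Chaining the interval survival probabilities: (1 − 0.10024) × (1 − 0.17529) × (1 − 0.07612) × (1 − 0.09157).
= 0.89976 × 0.82471 × 0.92388 × 0.90843 = 0.622780.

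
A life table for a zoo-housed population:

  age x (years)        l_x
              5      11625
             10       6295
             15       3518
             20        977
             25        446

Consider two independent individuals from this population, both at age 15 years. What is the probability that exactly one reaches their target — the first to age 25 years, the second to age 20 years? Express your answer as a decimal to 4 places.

0.3341

p₁ = l_25/l_15 = 446/3518 = 0.126777; p₂ = l_20/l_15 = 977/3518 = 0.277715.
P(exactly one) = p₁(1−p₂) + (1−p₁)p₂ = 0.091569 + 0.242507 = 0.334076.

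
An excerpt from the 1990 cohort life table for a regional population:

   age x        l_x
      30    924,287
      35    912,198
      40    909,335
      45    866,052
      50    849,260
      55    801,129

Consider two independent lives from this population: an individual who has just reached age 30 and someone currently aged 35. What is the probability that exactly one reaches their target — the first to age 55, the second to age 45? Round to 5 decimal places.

0.17035

p₁ = l_55/l_30 = 801,129/924,287 = 0.866754; p₂ = l_45/l_35 = 866,052/912,198 = 0.949412.
P(exactly one) = p₁(1−p₂) + (1−p₁)p₂ = 0.043847 + 0.126505 = 0.170353.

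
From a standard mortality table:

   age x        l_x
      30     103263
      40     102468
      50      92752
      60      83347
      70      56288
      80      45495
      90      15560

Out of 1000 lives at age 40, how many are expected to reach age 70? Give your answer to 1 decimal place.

The relevant probability is 56288/102468 = 0.549323.
Expected number = 1000 × 0.549323 = 549.3.

549.3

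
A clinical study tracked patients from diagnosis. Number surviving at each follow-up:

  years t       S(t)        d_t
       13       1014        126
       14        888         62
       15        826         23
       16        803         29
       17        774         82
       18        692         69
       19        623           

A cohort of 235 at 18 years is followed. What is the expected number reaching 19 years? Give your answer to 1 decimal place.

211.6

The relevant probability is 623/692 = 0.900289.
Expected number = 235 × 0.900289 = 211.6.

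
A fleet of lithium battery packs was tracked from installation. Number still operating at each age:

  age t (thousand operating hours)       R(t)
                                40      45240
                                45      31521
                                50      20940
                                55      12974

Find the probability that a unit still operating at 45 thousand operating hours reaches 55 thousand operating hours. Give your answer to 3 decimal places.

0.412

The conditional survival probability is R(55)/R(45) = 12974/31521 = 0.411599.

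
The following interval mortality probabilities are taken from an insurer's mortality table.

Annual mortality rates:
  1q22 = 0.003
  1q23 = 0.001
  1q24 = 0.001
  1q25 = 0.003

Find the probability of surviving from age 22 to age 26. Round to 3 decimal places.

0.992

The overall survival probability is (1 − 0.003) × (1 − 0.001) × (1 − 0.001) × (1 − 0.003).
= 0.997 × 0.999 × 0.999 × 0.997 = 0.992022.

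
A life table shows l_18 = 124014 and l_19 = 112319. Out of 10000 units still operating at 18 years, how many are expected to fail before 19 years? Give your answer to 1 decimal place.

943.0

The relevant probability is 1 − 112319/124014 = 0.094304.
Expected number = 10000 × 0.094304 = 943.0.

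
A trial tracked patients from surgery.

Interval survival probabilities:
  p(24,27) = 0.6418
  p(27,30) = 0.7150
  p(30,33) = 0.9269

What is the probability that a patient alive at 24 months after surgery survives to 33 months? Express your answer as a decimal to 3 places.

P(survive 24→33) = 0.6418 × 0.7150 × 0.9269.
= 0.425342.

0.425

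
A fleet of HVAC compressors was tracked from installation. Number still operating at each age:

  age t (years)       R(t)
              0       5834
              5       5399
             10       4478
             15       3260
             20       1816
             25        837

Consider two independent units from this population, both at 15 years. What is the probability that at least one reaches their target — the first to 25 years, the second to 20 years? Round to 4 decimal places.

0.6708

p₁ = R(25)/R(15) = 837/3260 = 0.256748; p₂ = R(20)/R(15) = 1816/3260 = 0.557055.
P(at least one) = 1 − (1−p₁)(1−p₂) = 1 − 0.743252 × 0.442945 = 0.670780.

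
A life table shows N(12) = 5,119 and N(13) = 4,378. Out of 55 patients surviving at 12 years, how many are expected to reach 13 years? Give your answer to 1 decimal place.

47.0

The relevant probability is 4,378/5,119 = 0.855245.
Expected number = 55 × 0.855245 = 47.0.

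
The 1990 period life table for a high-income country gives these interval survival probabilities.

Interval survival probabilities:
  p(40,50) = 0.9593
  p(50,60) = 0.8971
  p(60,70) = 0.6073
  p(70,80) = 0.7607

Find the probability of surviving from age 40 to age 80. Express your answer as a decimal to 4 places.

0.3976

P(survive 40→80) = 0.9593 × 0.8971 × 0.6073 × 0.7607.
= 0.397569.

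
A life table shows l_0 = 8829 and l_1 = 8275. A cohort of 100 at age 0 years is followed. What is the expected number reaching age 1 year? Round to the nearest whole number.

94

The relevant probability is 8275/8829 = 0.937252.
Expected number = 100 × 0.937252 = 94.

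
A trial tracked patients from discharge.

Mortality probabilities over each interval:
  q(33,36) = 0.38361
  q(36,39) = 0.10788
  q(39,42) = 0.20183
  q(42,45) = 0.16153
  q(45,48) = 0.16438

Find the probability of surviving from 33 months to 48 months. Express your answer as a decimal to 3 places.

0.308

P(survive 33→48) = (1 − 0.38361) × (1 − 0.10788) × (1 − 0.20183) × (1 − 0.16153) × (1 − 0.16438).
= 0.61639 × 0.89212 × 0.79817 × 0.83847 × 0.83562 = 0.307518.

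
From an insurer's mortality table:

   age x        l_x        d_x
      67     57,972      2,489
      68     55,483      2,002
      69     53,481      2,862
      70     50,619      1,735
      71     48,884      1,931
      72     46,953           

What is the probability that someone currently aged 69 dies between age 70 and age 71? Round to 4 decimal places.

This is the probability of reaching 70 but not 71, conditional on being alive at 69: (l_70 − l_71) / l_69.
= (50,619 − 48,884) / 53,481 = 1,735 / 53,481 = 0.032441.

0.0324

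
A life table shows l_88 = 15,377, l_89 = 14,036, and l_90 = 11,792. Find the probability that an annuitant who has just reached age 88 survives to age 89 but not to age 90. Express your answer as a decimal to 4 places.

We want 1|1q88 = (l_89 − l_90)/l_88.
This is the probability of reaching 89 but not 90, conditional on being alive at 88: (l_89 − l_90) / l_88.
= (14,036 − 11,792) / 15,377 = 2,244 / 15,377 = 0.145932.

0.1459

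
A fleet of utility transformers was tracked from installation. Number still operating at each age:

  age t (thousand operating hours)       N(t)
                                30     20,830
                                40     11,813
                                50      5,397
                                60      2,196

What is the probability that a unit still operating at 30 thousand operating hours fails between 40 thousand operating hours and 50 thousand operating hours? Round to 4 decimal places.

This is the probability of reaching 40 but not 50, conditional on being operational at 30: (N(40) − N(50)) / N(30).
= (11,813 − 5,397) / 20,830 = 6,416 / 20,830 = 0.308017.

0.3080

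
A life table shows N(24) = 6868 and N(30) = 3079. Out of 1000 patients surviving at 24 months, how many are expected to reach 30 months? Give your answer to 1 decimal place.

448.3

The relevant probability is 3079/6868 = 0.448311.
Expected number = 1000 × 0.448311 = 448.3.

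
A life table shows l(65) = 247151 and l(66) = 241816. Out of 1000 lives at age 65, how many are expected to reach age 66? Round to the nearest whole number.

The relevant probability is 241816/247151 = 0.978414.
Expected number = 1000 × 0.978414 = 978.

978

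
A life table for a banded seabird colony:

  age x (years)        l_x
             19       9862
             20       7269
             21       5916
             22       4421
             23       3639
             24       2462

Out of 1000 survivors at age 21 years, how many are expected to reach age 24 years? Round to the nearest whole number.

The relevant probability is 2462/5916 = 0.416160.
Expected number = 1000 × 0.416160 = 416.

416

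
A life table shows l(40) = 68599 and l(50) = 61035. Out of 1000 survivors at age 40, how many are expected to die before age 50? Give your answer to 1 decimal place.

The relevant probability is 1 − 61035/68599 = 0.110264.
Expected number = 1000 × 0.110264 = 110.3.

110.3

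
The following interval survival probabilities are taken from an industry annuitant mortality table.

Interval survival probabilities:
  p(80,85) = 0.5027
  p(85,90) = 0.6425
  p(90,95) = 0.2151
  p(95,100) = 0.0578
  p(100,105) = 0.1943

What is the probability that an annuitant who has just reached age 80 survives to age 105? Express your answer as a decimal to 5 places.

0.00078

Survival from 80 to 105 is the product of surviving each interval: 0.5027 × 0.6425 × 0.2151 × 0.0578 × 0.1943.
= 0.000780.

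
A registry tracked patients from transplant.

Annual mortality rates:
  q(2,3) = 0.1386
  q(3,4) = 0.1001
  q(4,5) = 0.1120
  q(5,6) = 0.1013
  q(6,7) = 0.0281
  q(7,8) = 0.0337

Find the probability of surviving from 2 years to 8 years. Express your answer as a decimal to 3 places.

0.581

Chaining the interval survival probabilities: (1 − 0.1386) × (1 − 0.1001) × (1 − 0.1120) × (1 − 0.1013) × (1 − 0.0281) × (1 − 0.0337).
= 0.8614 × 0.8999 × 0.8880 × 0.8987 × 0.9719 × 0.9663 = 0.580979.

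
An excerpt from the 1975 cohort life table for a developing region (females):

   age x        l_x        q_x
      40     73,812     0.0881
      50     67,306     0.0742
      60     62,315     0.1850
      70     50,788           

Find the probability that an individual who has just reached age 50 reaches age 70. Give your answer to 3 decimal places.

We want 20p50 = l_70/l_50.
The conditional survival probability is l_70/l_50 = 50,788/67,306 = 0.754584.

0.755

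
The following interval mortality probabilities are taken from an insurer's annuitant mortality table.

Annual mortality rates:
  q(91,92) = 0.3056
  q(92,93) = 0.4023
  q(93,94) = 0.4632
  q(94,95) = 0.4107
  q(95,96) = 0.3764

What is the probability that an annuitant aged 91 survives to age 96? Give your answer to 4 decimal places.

The overall survival probability is (1 − 0.3056) × (1 − 0.4023) × (1 − 0.4632) × (1 − 0.4107) × (1 − 0.3764).
= 0.6944 × 0.5977 × 0.5368 × 0.5893 × 0.6236 = 0.081874.

0.0819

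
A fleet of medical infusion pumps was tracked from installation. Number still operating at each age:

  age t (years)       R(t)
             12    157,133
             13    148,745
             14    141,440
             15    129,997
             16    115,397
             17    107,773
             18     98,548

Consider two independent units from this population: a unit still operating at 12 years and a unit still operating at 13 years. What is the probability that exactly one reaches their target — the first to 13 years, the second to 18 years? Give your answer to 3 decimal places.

p₁ = R(13)/R(12) = 148,745/157,133 = 0.946618; p₂ = R(18)/R(13) = 98,548/148,745 = 0.662530.
P(exactly one) = p₁(1−p₂) + (1−p₁)p₂ = 0.319455 + 0.035367 = 0.354822.

0.355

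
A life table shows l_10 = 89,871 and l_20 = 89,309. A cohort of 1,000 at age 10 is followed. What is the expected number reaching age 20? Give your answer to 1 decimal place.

993.7

The relevant probability is 89,309/89,871 = 0.993747.
Expected number = 1,000 × 0.993747 = 993.7.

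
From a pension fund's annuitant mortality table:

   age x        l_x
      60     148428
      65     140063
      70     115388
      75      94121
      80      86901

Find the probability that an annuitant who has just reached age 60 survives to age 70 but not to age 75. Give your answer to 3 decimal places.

0.143

This is the probability of reaching 70 but not 75, conditional on being alive at 60: (l_70 − l_75) / l_60.
= (115388 − 94121) / 148428 = 21267 / 148428 = 0.143282.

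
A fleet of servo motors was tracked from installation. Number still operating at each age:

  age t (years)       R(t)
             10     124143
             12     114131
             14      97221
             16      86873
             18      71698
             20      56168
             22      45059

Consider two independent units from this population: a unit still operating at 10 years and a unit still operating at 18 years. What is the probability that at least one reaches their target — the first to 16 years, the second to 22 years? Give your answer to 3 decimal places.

0.888

p₁ = R(16)/R(10) = 86873/124143 = 0.699782; p₂ = R(22)/R(18) = 45059/71698 = 0.628455.
P(at least one) = 1 − (1−p₁)(1−p₂) = 1 − 0.300218 × 0.371545 = 0.888456.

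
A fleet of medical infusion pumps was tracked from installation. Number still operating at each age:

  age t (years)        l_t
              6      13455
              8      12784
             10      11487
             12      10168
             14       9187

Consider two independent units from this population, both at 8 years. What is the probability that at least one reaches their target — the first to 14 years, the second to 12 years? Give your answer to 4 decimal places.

0.9424

p₁ = l_14/l_8 = 9187/12784 = 0.718633; p₂ = l_12/l_8 = 10168/12784 = 0.795369.
P(at least one) = 1 − (1−p₁)(1−p₂) = 1 − 0.281367 × 0.204631 = 0.942424.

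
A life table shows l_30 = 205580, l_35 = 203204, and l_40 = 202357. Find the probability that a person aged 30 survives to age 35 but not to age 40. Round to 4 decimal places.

0.0041

We want 5|5q30 = (l_35 − l_40)/l_30.
This is the probability of reaching 35 but not 40, conditional on being alive at 30: (l_35 − l_40) / l_30.
= (203204 − 202357) / 205580 = 847 / 205580 = 0.004120.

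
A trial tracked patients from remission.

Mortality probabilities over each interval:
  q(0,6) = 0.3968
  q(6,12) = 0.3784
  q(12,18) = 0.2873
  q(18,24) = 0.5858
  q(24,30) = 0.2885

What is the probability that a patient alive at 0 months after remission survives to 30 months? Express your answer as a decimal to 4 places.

Chaining the interval survival probabilities: (1 − 0.3968) × (1 − 0.3784) × (1 − 0.2873) × (1 − 0.5858) × (1 − 0.2885).
= 0.6032 × 0.6216 × 0.7127 × 0.4142 × 0.7115 = 0.078752.

0.0788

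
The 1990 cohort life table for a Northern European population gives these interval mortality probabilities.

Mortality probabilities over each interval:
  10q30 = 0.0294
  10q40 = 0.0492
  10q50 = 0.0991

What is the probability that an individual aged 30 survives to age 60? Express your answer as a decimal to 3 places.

0.831

30p30 = (1 − 0.0294) × (1 − 0.0492) × (1 − 0.0991).
= 0.9706 × 0.9508 × 0.9009 = 0.831392.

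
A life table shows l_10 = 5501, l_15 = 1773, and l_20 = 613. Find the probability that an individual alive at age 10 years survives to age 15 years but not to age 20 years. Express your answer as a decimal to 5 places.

This is the probability of reaching 15 but not 20, conditional on being alive at 10: (l_15 − l_20) / l_10.
= (1773 − 613) / 5501 = 1160 / 5501 = 0.210871.

0.21087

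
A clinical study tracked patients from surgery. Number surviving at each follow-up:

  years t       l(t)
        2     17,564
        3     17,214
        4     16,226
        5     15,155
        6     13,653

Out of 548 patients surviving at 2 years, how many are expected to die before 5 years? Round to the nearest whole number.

75

The relevant probability is 1 − 15,155/17,564 = 0.137156.
Expected number = 548 × 0.137156 = 75.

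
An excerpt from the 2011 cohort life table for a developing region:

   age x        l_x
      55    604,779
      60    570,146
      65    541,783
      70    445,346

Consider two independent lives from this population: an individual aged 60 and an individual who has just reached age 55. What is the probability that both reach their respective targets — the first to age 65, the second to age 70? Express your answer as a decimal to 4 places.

p₁ = l_65/l_60 = 541,783/570,146 = 0.950253; p₂ = l_70/l_55 = 445,346/604,779 = 0.736378.
P(both) = p₁ × p₂ = 0.950253 × 0.736378 = 0.699745.

0.6997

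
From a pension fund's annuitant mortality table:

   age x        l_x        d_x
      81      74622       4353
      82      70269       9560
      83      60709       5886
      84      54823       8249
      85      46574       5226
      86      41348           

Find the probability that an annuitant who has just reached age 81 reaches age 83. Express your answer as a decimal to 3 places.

The conditional survival probability is l_83/l_81 = 60709/74622 = 0.813554.

0.814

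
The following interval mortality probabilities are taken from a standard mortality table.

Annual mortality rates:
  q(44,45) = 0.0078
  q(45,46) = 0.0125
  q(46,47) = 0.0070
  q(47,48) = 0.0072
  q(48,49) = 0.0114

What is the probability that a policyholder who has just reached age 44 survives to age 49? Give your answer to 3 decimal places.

0.955

Survival from 44 to 49 is the product of surviving each interval: (1 − 0.0078) × (1 − 0.0125) × (1 − 0.0070) × (1 − 0.0072) × (1 − 0.0114).
= 0.9922 × 0.9875 × 0.9930 × 0.9928 × 0.9886 = 0.954922.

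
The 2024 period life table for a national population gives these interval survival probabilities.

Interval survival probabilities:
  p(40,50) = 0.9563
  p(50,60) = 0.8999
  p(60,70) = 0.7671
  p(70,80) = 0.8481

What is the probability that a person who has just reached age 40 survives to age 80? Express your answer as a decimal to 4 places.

Survival from 40 to 80 is the product of surviving each interval: 0.9563 × 0.8999 × 0.7671 × 0.8481.
= 0.559870.

0.5599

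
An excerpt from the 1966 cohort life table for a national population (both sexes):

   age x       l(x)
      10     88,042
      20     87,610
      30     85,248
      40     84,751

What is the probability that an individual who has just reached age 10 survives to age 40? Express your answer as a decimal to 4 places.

The conditional survival probability is l(40)/l(10) = 84,751/88,042 = 0.962620.

0.9626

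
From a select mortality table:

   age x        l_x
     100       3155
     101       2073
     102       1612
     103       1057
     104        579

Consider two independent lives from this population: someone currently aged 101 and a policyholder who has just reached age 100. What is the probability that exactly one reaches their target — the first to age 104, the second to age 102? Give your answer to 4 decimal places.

0.5048

p₁ = l_104/l_101 = 579/2073 = 0.279305; p₂ = l_102/l_100 = 1612/3155 = 0.510935.
P(exactly one) = p₁(1−p₂) + (1−p₁)p₂ = 0.136598 + 0.368228 = 0.504827.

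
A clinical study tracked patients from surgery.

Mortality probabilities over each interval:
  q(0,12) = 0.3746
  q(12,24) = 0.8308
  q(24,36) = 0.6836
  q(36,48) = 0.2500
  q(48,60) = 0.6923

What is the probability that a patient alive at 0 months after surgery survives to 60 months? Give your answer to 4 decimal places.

0.0077

Chaining the interval survival probabilities: (1 − 0.3746) × (1 − 0.8308) × (1 − 0.6836) × (1 − 0.2500) × (1 − 0.6923).
= 0.6254 × 0.1692 × 0.3164 × 0.7500 × 0.3077 = 0.007727.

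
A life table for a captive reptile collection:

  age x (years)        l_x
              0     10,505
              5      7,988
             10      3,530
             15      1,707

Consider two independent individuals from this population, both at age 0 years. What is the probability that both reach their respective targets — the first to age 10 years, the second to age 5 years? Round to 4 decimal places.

0.2555

p₁ = l_10/l_0 = 3,530/10,505 = 0.336030; p₂ = l_5/l_0 = 7,988/10,505 = 0.760400.
P(both) = p₁ × p₂ = 0.336030 × 0.760400 = 0.255517.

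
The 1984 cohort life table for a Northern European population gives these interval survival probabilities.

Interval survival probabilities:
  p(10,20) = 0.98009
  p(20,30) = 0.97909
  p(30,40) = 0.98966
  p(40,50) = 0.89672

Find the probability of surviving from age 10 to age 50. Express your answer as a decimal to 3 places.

0.852

The overall survival probability is 0.98009 × 0.97909 × 0.98966 × 0.89672.
= 0.851592.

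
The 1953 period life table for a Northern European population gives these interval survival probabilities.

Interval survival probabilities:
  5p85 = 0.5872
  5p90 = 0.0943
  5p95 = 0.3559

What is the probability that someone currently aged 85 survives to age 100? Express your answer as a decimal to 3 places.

0.020

Chaining the interval survival probabilities: 0.5872 × 0.0943 × 0.3559.
= 0.019707.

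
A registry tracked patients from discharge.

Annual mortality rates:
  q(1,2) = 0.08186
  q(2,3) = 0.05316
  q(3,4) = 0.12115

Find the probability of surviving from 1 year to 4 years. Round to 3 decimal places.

Survival from 1 to 4 is the product of surviving each interval: (1 − 0.08186) × (1 − 0.05316) × (1 − 0.12115).
= 0.91814 × 0.94684 × 0.87885 = 0.764012.

0.764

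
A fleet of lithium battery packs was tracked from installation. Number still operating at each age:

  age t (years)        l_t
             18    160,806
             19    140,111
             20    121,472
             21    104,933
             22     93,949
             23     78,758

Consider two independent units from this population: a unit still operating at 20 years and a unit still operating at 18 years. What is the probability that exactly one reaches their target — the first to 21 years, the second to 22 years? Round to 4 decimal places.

p₁ = l_21/l_20 = 104,933/121,472 = 0.863845; p₂ = l_22/l_18 = 93,949/160,806 = 0.584238.
P(exactly one) = p₁(1−p₂) + (1−p₁)p₂ = 0.359154 + 0.079547 = 0.438701.

0.4387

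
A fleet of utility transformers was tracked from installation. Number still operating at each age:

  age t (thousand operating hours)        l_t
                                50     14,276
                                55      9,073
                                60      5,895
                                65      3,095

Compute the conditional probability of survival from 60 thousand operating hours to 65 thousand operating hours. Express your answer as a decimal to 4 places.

The conditional survival probability is l_65/l_60 = 3,095/5,895 = 0.525021.

0.5250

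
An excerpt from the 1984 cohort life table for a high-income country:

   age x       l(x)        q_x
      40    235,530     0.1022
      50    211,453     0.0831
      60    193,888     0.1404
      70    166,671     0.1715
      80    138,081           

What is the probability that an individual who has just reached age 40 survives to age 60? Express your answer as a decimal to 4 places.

The conditional survival probability is l(60)/l(40) = 193,888/235,530 = 0.823199.

0.8232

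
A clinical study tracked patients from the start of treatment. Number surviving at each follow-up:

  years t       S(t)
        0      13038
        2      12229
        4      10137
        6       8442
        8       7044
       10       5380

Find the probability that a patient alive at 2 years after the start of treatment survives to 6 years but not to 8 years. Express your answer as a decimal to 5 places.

This is the probability of reaching 6 but not 8, conditional on being alive at 2: (S(6) − S(8)) / S(2).
= (8442 − 7044) / 12229 = 1398 / 12229 = 0.114318.

0.11432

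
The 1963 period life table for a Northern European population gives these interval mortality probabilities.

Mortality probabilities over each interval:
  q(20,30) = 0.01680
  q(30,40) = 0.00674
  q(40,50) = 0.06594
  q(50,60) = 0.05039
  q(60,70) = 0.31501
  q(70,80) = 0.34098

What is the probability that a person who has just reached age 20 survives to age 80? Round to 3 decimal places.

0.391

P(survive 20→80) = (1 − 0.01680) × (1 − 0.00674) × (1 − 0.06594) × (1 − 0.05039) × (1 − 0.31501) × (1 − 0.34098).
= 0.98320 × 0.99326 × 0.93406 × 0.94961 × 0.68499 × 0.65902 = 0.391028.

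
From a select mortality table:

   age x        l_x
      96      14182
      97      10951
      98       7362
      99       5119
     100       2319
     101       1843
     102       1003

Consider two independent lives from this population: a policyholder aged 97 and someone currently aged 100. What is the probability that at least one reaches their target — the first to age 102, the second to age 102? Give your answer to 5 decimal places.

0.48449

p₁ = l_102/l_97 = 1003/10951 = 0.091590; p₂ = l_102/l_100 = 1003/2319 = 0.432514.
P(at least one) = 1 − (1−p₁)(1−p₂) = 1 − 0.908410 × 0.567486 = 0.484490.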